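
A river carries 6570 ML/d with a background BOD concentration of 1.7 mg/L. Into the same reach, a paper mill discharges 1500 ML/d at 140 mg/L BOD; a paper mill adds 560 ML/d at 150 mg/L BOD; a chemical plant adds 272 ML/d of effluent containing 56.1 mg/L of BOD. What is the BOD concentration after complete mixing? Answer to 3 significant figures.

Flow-weighted average: C = (6570·1.700 + 1500·140.0 + 560.0·150.0 + 272.0·56.10) / 8902 = 320400/8902 = 36.00 mg/L.

36.0 mg/L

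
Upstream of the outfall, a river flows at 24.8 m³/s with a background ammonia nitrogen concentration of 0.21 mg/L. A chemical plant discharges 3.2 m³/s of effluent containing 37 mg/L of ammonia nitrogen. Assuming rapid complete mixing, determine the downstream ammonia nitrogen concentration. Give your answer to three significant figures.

After mixing, C = (24.80·0.2100 + 3.200·37.00) / 28.00 = 123.6/28.00 = 4.415 mg/L.

4.41 mg/L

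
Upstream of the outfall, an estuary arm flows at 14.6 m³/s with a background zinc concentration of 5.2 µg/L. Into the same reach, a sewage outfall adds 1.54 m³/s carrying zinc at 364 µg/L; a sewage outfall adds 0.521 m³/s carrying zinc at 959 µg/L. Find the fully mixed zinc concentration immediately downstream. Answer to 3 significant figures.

68.2 µg/L

After mixing, C = (14.60·5.200 + 1.540·364.0 + 0.5210·959.0) / 16.66 = 1136/16.66 = 68.19 µg/L.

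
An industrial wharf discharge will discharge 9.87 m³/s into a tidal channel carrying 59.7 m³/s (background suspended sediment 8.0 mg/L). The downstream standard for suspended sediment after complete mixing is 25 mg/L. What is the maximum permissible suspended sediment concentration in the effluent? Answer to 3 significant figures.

At the limit, (Qr·Cr + Qe·Cₑ)/(Qr + Qe) = 25:
Cₑ = (69.57·25 − 59.70·8.000) / 9.870 = 127.8 mg/L.

128 mg/L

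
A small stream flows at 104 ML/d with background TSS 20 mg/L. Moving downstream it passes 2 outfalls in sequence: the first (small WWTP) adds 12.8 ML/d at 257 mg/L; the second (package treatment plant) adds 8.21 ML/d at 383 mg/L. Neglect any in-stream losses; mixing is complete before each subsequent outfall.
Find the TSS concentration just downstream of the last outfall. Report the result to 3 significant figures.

68.1 mg/L

After outfall 1: Q = 104.0 + 12.80 = 116.8 ML/d; C = (104.0·20.00 + 12.80·257.0)/116.8 = 45.97 mg/L.
After outfall 2: Q = 116.8 + 8.210 = 125.0 ML/d; C = (116.8·45.97 + 8.210·383.0)/125.0 = 68.11 mg/L.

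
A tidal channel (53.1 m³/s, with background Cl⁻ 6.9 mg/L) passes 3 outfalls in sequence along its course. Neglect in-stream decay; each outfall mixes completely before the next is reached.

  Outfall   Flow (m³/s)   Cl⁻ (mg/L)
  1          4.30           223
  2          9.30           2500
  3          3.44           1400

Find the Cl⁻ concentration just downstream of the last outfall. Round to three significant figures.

Below outfall 1: Q → 57.40 m³/s, C = (53.10·6.900 + 4.300·223.0)/57.40 = 23.09 mg/L.
Below outfall 2: Q → 66.70 m³/s, C = (57.40·23.09 + 9.300·2500)/66.70 = 368.4 mg/L.
Below outfall 3: Q → 70.14 m³/s, C = (66.70·368.4 + 3.440·1400)/70.14 = 419.0 mg/L.

419 mg/L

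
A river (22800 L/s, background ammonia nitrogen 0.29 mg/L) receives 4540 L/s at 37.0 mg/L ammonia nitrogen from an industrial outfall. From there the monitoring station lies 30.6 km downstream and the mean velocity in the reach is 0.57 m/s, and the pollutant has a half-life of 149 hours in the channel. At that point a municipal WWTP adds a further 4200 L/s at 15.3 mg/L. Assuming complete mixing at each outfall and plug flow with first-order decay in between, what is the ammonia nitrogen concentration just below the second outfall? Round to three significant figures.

Flow-weighted average: C = (22800·0.2900 + 4540·37.00) / 27340 = 174600/27340 = 6.386 mg/L; combined flow 27340 L/s.
Travel time t = 30.6·1000 / 0.57 = 53680 s = 14.91 h.
Half-life 149 h → k = ln 2 / 149 = 0.004652 h⁻¹ = 0.1116 d⁻¹.
Applying C = C₀e^(−kt): 6.386 × 0.9330 = 5.958 mg/L.
Second outfall: C = (27340·5.958 + 4200·15.30)/31540 = 7.202 mg/L.

7.20 mg/L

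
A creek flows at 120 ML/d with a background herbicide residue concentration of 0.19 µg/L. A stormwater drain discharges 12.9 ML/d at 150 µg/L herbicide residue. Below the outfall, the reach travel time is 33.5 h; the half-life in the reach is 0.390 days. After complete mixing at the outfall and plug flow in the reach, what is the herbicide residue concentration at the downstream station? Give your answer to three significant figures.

Conservation of mass: C = (120.0·0.1900 + 12.90·150.0) / 132.9 = 1958/132.9 = 14.73 µg/L.
Half-life 0.390 d → k = ln 2 / 0.390 = 1.777 d⁻¹.
Decay over the reach: 14.73·exp(−kt) = 14.73·0.08367 = 1.233 µg/L.

1.23 µg/L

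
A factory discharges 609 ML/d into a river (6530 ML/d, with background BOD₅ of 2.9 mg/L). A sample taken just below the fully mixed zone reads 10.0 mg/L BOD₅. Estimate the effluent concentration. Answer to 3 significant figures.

86.1 mg/L

Mass balance: 6530·2.900 + 609.0·Cₑ = 7139·10.00
→ Cₑ = (7139·10.00 − 6530·2.900) / 609.0 = 86.13 mg/L.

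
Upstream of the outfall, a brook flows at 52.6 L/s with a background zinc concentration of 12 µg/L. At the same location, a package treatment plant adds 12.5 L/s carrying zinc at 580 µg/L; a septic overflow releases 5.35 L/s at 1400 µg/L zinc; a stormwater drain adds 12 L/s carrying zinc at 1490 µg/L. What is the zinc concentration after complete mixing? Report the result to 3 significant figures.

403 µg/L

Mixed concentration C = ΣQC/ΣQ = (52.60·12.00 + 12.50·580.0 + 5.350·1400 + 12.00·1490) / 82.45 = 33250/82.45 = 403.3 µg/L.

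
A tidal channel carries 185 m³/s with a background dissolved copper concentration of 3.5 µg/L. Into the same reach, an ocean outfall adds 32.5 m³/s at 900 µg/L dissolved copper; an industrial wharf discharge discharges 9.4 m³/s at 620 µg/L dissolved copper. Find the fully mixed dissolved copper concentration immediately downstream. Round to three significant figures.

157 µg/L

Conservation of mass: C = (185.0·3.500 + 32.50·900.0 + 9.400·620.0) / 226.9 = 35730/226.9 = 157.5 µg/L.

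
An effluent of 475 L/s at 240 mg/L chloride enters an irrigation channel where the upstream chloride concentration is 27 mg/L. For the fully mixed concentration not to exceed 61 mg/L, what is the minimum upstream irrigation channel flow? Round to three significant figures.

Set C_mix = 61: (Q·27.00 + 475.0·240.0) / (Q + 475.0) = 61
→ Q = 475.0·(240.0 − 61)/(61 − 27.00) = 2501 L/s.

2500 L/s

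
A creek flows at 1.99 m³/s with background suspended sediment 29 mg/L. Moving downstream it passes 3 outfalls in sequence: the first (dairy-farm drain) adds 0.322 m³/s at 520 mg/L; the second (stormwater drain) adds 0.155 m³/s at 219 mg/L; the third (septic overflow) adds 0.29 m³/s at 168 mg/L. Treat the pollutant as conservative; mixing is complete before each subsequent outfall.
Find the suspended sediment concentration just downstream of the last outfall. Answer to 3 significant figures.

Outfall 1: combined Q = 2.312 m³/s; C = (1.990·29.00 + 0.3220·520.0)/2.312 = 97.38 mg/L.
Outfall 2: combined Q = 2.467 m³/s; C = (2.312·97.38 + 0.1550·219.0)/2.467 = 105.0 mg/L.
Outfall 3: combined Q = 2.757 m³/s; C = (2.467·105.0 + 0.2900·168.0)/2.757 = 111.6 mg/L.

112 mg/L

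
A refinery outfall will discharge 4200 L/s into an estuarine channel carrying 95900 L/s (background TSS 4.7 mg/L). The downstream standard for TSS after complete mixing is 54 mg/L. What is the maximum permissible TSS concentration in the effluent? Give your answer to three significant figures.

1180 mg/L

At the limit, (Qr·Cr + Qe·Cₑ)/(Qr + Qe) = 54:
Cₑ = (100100·54 − 95900·4.700) / 4200 = 1180 mg/L.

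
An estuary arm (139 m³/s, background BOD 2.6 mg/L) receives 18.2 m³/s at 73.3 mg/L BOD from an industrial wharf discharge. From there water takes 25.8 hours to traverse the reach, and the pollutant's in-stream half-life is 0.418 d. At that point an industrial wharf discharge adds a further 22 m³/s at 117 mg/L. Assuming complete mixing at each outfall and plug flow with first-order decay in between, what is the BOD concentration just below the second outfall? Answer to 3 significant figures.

Conservation of mass: C = (139.0·2.600 + 18.20·73.30) / 157.2 = 1695/157.2 = 10.79 mg/L; combined flow 157.2 m³/s.
Half-life 0.418 d → k = ln 2 / 0.418 = 1.658 d⁻¹.
Applying C = C₀e^(−kt): 10.79 × 0.1682 = 1.814 mg/L.
Second outfall: C = (157.2·1.814 + 22.00·117.0)/179.2 = 15.96 mg/L.

16.0 mg/L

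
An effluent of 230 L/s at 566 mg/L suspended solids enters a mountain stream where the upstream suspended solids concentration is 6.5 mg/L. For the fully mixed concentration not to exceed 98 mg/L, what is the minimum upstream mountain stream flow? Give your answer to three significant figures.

Set C_mix = 98: (Q·6.500 + 230.0·566.0) / (Q + 230.0) = 98
→ Q = 230.0·(566.0 − 98)/(98 − 6.500) = 1176 L/s.

1180 L/s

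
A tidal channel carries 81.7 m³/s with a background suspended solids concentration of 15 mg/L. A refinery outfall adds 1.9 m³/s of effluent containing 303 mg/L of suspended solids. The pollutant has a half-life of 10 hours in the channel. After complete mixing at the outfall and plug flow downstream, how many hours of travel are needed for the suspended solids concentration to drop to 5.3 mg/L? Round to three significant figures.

After mixing, C = (81.70·15.00 + 1.900·303.0) / 83.60 = 1801/83.60 = 21.55 mg/L.
Half-life 10 h → k = ln 2 / 10 = 0.06931 h⁻¹ = 1.664 d⁻¹.
21.55·exp(−k·t) = 5.3 → t = ln(21.55/5.3)/k = 72840 s = 20.23 h.

20.2 h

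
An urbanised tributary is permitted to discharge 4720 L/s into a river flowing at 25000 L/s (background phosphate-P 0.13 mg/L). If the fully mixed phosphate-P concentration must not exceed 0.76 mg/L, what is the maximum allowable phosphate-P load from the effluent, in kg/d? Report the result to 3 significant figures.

Mass balance at the limit: 25000·0.1300 + 4720·Cₑ = 29720·0.76 → Cₑ = 4.097 mg/L.
4720 L/s = 4.720 m³/s. Load = 4.720 m³/s × 4.097 g/m³ × 86 400 s/d = 1671 kg/d.

1670 kg/d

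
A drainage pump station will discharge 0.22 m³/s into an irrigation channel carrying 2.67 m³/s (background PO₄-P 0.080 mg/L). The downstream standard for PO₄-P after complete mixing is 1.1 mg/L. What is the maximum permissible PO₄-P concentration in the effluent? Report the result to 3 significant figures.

At the limit, (Qr·Cr + Qe·Cₑ)/(Qr + Qe) = 1.1:
Cₑ = (2.890·1.1 − 2.670·0.08000) / 0.2200 = 13.48 mg/L.

13.5 mg/L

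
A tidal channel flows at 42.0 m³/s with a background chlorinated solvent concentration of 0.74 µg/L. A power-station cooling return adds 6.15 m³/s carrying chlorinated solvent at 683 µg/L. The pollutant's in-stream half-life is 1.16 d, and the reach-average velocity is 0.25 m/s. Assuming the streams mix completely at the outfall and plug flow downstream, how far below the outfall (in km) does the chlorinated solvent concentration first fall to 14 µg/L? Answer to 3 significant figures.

Conservation of mass: C = (42.00·0.7400 + 6.150·683.0) / 48.15 = 4232/48.15 = 87.88 µg/L.
Half-life 1.16 d → k = ln 2 / 1.16 = 0.5975 d⁻¹.
Set 87.88·exp(−k·t) = 14 → t = ln(87.88/14)/k = 265600 s = 73.78 h.
Distance = v·t = 0.25·265600 = 66400 m = 66.40 km.

66.4 km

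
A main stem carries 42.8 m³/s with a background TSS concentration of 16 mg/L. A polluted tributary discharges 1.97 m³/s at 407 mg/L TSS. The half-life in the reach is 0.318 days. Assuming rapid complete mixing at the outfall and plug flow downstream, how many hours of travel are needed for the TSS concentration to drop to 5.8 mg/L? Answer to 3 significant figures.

After mixing, C = (42.80·16.00 + 1.970·407.0) / 44.77 = 1487/44.77 = 33.21 mg/L.
Half-life 0.318 d → k = ln 2 / 0.318 = 2.180 d⁻¹.
33.21·exp(−k·t) = 5.8 → t = ln(33.21/5.8)/k = 69160 s = 19.21 h.

19.2 h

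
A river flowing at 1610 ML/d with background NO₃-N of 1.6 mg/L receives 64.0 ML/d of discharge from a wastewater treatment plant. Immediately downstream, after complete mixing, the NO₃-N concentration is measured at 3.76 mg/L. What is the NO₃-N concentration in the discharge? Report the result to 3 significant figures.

58.1 mg/L

Mass balance: 1610·1.600 + 64.00·Cₑ = 1674·3.760
→ Cₑ = (1674·3.760 − 1610·1.600) / 64.00 = 58.10 mg/L.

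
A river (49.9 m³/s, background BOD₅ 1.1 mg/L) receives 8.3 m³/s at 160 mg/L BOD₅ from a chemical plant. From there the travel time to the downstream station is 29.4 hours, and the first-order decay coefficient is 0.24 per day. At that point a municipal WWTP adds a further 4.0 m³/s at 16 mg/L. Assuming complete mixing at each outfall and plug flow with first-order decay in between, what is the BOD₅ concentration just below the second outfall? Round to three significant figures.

Flow-weighted average: C = (49.90·1.100 + 8.300·160.0) / 58.20 = 1383/58.20 = 23.76 mg/L; combined flow 58.20 m³/s.
First-order decay: C = 23.76·exp(−k·t) = 23.76·0.7453 = 17.71 mg/L.
At the second outfall, C = (58.20·17.71 + 4.000·16.00) / (58.20 + 4.000) = 17.60 mg/L.

17.6 mg/L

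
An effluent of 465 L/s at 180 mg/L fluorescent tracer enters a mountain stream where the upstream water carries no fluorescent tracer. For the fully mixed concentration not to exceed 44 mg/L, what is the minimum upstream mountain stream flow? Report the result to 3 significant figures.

1440 L/s

Set C_mix = 44: (Q·0 + 465.0·180.0) / (Q + 465.0) = 44
→ Q = 465.0·(180.0 − 44)/(44 − 0) = 1437 L/s.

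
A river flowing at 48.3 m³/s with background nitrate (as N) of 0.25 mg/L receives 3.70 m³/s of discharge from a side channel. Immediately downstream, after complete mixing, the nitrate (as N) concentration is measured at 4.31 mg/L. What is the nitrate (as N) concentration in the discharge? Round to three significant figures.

Mass balance: 48.30·0.2500 + 3.700·Cₑ = 52.00·4.310
→ Cₑ = (52.00·4.310 − 48.30·0.2500) / 3.700 = 57.31 mg/L.

57.3 mg/L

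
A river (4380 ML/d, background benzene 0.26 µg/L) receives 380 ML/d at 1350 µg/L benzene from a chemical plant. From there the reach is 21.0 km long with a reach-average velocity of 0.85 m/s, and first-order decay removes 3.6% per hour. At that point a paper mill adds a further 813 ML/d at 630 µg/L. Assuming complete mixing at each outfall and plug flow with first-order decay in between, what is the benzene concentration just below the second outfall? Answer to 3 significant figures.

Mass balance: C = (4380·0.2600 + 380.0·1350) / 4760 = 514100/4760 = 108.0 µg/L; combined flow 4760 ML/d.
Travel time t = 21.0·1000 / 0.85 = 24710 s = 6.863 h.
3.6%/h lost → k = −ln(1 − 0.036) = 0.03666 h⁻¹.
Applying C = C₀e^(−kt): 108.0 × 0.7775 = 83.98 µg/L.
At the second outfall, C = (4760·83.98 + 813.0·630.0) / (4760 + 813.0) = 163.6 µg/L.

164 µg/L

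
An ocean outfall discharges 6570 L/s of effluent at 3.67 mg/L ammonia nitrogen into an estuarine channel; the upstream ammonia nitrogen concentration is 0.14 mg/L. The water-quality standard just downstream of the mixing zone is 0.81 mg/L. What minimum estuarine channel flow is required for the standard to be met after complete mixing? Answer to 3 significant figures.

28000 L/s

Set C_mix = 0.81: (Q·0.1400 + 6570·3.670) / (Q + 6570) = 0.81
→ Q = 6570·(3.670 − 0.81)/(0.81 − 0.1400) = 28050 L/s.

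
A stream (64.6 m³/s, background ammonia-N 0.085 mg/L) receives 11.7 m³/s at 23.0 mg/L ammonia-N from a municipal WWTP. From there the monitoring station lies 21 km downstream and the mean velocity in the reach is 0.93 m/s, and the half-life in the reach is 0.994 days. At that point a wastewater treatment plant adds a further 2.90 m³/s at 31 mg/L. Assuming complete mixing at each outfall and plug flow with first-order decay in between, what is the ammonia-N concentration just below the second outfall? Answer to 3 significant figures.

Mass balance: C = (64.60·0.08500 + 11.70·23.00) / 76.30 = 274.6/76.30 = 3.599 mg/L; combined flow 76.30 m³/s.
Travel time t = 21·1000 / 0.93 = 22580 s = 6.272 h.
Half-life 0.994 d → k = ln 2 / 0.994 = 0.6973 d⁻¹.
Applying C = C₀e^(−kt): 3.599 × 0.8334 = 2.999 mg/L.
Second outfall: C = (76.30·2.999 + 2.900·31.00)/79.20 = 4.025 mg/L.

4.02 mg/L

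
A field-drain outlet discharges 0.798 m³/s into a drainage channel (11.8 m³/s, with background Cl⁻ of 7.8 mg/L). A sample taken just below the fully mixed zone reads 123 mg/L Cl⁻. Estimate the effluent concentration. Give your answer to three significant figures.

Mass balance: 11.80·7.800 + 0.7980·Cₑ = 12.60·123.0
→ Cₑ = (12.60·123.0 − 11.80·7.800) / 0.7980 = 1826 mg/L.

1830 mg/L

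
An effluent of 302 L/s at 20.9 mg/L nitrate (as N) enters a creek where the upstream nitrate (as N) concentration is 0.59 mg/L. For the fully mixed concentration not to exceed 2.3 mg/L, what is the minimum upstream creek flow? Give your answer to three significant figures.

Set C_mix = 2.3: (Q·0.5900 + 302.0·20.90) / (Q + 302.0) = 2.3
→ Q = 302.0·(20.90 − 2.3)/(2.3 − 0.5900) = 3285 L/s.

3280 L/s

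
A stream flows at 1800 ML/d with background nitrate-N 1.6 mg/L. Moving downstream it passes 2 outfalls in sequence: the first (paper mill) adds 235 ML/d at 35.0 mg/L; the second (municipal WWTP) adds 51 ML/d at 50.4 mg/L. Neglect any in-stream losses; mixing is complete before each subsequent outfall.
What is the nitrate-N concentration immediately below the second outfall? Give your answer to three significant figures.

6.56 mg/L

After outfall 1: Q = 1800 + 235.0 = 2035 ML/d; C = (1800·1.600 + 235.0·35.00)/2035 = 5.457 mg/L.
After outfall 2: Q = 2035 + 51.00 = 2086 ML/d; C = (2035·5.457 + 51.00·50.40)/2086 = 6.556 mg/L.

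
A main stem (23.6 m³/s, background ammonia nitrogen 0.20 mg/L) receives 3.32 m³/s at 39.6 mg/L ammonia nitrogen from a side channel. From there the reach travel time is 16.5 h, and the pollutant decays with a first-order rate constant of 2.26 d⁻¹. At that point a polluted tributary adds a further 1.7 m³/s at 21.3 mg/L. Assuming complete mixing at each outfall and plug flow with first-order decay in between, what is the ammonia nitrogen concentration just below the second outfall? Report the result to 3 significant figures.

Conservation of mass: C = (23.60·0.2000 + 3.320·39.60) / 26.92 = 136.2/26.92 = 5.059 mg/L; combined flow 26.92 m³/s.
After decay, C = 5.059 × e^(−kt) = 5.059 × 0.2115 = 1.070 mg/L.
At the second outfall, C = (26.92·1.070 + 1.700·21.30) / (26.92 + 1.700) = 2.271 mg/L.

2.27 mg/L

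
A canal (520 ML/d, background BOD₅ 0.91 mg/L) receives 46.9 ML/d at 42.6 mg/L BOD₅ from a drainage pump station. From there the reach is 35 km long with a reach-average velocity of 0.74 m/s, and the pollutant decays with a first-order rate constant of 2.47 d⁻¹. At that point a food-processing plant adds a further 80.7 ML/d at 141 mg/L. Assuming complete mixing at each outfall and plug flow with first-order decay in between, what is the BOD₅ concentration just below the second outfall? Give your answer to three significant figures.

After mixing, C = (520.0·0.9100 + 46.90·42.60) / 566.9 = 2471/566.9 = 4.359 mg/L; combined flow 566.9 ML/d.
Travel time t = 35·1000 / 0.74 = 47300 s = 13.14 h.
First-order decay: C = 4.359·exp(−k·t) = 4.359·0.2587 = 1.128 mg/L.
Second outfall: C = (566.9·1.128 + 80.70·141.0)/647.6 = 18.56 mg/L.

18.6 mg/L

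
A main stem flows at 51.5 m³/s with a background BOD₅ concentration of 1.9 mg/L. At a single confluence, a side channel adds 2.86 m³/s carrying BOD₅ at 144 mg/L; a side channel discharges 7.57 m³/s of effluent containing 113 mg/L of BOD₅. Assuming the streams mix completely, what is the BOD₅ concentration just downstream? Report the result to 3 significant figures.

22.0 mg/L

After mixing, C = (51.50·1.900 + 2.860·144.0 + 7.570·113.0) / 61.93 = 1365/61.93 = 22.04 mg/L.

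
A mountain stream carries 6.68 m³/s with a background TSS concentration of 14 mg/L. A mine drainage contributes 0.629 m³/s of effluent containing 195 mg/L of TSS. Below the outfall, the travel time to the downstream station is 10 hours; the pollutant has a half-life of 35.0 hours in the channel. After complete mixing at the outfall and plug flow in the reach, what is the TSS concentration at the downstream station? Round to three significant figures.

24.3 mg/L

After mixing, C = (6.680·14.00 + 0.6290·195.0) / 7.309 = 216.2/7.309 = 29.58 mg/L.
Half-life 35.0 h → k = ln 2 / 35.0 = 0.01980 h⁻¹ = 0.4753 d⁻¹.
Decay over the reach: 29.58·exp(−kt) = 29.58·0.8203 = 24.26 mg/L.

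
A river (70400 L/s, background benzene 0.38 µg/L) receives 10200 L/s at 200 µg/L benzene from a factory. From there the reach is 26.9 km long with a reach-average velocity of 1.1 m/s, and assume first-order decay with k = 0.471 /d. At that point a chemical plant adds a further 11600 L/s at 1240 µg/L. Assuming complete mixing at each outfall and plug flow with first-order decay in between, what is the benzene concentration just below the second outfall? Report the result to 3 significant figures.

Mass balance: C = (70400·0.3800 + 10200·200.0) / 80600 = 2067000/80600 = 25.64 µg/L; combined flow 80600 L/s.
Travel time t = 26.9·1000 / 1.1 = 24450 s = 6.793 h.
First-order decay: C = 25.64·exp(−k·t) = 25.64·0.8752 = 22.44 µg/L.
Second outfall: C = (80600·22.44 + 11600·1240)/92200 = 175.6 µg/L.

176 µg/L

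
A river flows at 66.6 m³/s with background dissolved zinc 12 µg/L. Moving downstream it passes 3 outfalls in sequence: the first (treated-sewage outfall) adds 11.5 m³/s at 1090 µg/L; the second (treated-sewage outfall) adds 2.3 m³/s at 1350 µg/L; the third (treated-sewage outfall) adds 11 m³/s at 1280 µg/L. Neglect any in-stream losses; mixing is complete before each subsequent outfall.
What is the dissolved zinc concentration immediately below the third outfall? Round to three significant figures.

After outfall 1: Q = 66.60 + 11.50 = 78.10 m³/s; C = (66.60·12.00 + 11.50·1090)/78.10 = 170.7 µg/L.
After outfall 2: Q = 78.10 + 2.300 = 80.40 m³/s; C = (78.10·170.7 + 2.300·1350)/80.40 = 204.5 µg/L.
After outfall 3: Q = 80.40 + 11.00 = 91.40 m³/s; C = (80.40·204.5 + 11.00·1280)/91.40 = 333.9 µg/L.

334 µg/L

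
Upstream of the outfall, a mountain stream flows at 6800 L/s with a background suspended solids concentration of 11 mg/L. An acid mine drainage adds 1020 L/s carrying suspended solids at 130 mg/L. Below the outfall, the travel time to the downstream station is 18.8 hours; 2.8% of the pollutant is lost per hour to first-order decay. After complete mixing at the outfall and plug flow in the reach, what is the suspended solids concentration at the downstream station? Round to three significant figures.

Flow-weighted average: C = (6800·11.00 + 1020·130.0) / 7820 = 207400/7820 = 26.52 mg/L.
2.8%/h lost → k = −ln(1 − 0.028) = 0.02840 h⁻¹.
Decay over the reach: 26.52·exp(−kt) = 26.52·0.5863 = 15.55 mg/L.

15.5 mg/L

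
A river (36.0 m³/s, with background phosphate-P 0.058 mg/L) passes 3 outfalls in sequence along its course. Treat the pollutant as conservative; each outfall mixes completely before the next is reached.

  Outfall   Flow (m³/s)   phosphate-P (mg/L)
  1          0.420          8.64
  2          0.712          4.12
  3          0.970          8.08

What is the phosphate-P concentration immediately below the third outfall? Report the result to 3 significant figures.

0.433 mg/L

After outfall 1: Q = 36.00 + 0.4200 = 36.42 m³/s; C = (36.00·0.05800 + 0.4200·8.640)/36.42 = 0.1570 mg/L.
After outfall 2: Q = 36.42 + 0.7120 = 37.13 m³/s; C = (36.42·0.1570 + 0.7120·4.120)/37.13 = 0.2330 mg/L.
After outfall 3: Q = 37.13 + 0.9700 = 38.10 m³/s; C = (37.13·0.2330 + 0.9700·8.080)/38.10 = 0.4327 mg/L.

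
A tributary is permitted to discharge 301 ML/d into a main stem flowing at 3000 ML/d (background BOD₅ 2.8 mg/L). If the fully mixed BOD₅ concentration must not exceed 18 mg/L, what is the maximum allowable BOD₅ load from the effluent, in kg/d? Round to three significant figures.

Mass balance at the limit: 3000·2.800 + 301.0·Cₑ = 3301·18 → Cₑ = 169.5 mg/L.
301.0 ML/d = 3.484 m³/s. Load = 3.484 m³/s × 169.5 g/m³ × 86 400 s/d = 51020 kg/d.

51000 kg/d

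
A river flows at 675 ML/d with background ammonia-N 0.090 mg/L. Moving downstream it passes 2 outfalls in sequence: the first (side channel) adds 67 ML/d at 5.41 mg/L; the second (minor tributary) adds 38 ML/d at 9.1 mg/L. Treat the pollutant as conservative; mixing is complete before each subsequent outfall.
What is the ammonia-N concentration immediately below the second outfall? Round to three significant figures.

0.986 mg/L

Outfall 1: combined Q = 742.0 ML/d; C = (675.0·0.09000 + 67.00·5.410)/742.0 = 0.5704 mg/L.
Outfall 2: combined Q = 780.0 ML/d; C = (742.0·0.5704 + 38.00·9.100)/780.0 = 0.9859 mg/L.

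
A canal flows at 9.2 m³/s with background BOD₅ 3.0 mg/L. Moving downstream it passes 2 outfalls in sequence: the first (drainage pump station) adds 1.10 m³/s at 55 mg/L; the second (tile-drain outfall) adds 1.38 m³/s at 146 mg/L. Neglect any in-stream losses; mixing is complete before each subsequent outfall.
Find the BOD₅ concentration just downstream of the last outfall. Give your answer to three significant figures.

Below outfall 1: Q → 10.30 m³/s, C = (9.200·3.000 + 1.100·55.00)/10.30 = 8.553 mg/L.
Below outfall 2: Q → 11.68 m³/s, C = (10.30·8.553 + 1.380·146.0)/11.68 = 24.79 mg/L.

24.8 mg/L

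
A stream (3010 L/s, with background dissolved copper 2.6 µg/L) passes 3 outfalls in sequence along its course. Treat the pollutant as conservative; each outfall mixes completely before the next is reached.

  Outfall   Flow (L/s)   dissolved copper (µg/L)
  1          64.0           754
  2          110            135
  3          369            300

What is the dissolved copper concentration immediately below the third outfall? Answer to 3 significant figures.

Outfall 1: combined Q = 3074 L/s; C = (3010·2.600 + 64.00·754.0)/3074 = 18.24 µg/L.
Outfall 2: combined Q = 3184 L/s; C = (3074·18.24 + 110.0·135.0)/3184 = 22.28 µg/L.
Outfall 3: combined Q = 3553 L/s; C = (3184·22.28 + 369.0·300.0)/3553 = 51.12 µg/L.

51.1 µg/L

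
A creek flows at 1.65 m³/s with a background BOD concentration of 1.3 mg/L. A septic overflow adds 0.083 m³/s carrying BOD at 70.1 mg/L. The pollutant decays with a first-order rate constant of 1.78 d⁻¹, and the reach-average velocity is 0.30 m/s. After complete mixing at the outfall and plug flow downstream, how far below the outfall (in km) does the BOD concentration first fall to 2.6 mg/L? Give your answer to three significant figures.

Conservation of mass: C = (1.650·1.300 + 0.08300·70.10) / 1.733 = 7.963/1.733 = 4.595 mg/L.
Set 4.595·exp(−k·t) = 2.6 → t = ln(4.595/2.6)/k = 27640 s = 7.678 h.
Distance = v·t = 0.30·27640 = 8293 m = 8.293 km.

8.29 km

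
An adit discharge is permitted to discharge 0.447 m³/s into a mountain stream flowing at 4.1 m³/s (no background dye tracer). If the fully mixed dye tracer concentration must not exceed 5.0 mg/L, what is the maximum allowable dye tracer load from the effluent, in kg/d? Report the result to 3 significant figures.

Mass balance at the limit: 4.100·0 + 0.4470·Cₑ = 4.547·5.0 → Cₑ = 50.86 mg/L.
Load = 0.4470 m³/s × 50.86 g/m³ × 86 400 s/d = 1964 kg/d.

1960 kg/d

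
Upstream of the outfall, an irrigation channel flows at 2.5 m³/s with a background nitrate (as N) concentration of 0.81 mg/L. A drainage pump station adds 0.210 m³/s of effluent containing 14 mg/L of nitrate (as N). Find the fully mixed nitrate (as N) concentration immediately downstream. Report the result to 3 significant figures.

Mass balance: C = (2.500·0.8100 + 0.2100·14.00) / 2.710 = 4.965/2.710 = 1.832 mg/L.

1.83 mg/L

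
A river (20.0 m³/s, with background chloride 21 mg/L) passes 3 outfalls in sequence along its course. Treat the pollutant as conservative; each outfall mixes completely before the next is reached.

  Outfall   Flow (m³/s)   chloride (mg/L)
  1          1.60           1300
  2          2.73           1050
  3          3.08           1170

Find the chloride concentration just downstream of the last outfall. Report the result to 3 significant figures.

Below outfall 1: Q → 21.60 m³/s, C = (20.00·21.00 + 1.600·1300)/21.60 = 115.7 mg/L.
Below outfall 2: Q → 24.33 m³/s, C = (21.60·115.7 + 2.730·1050)/24.33 = 220.6 mg/L.
Below outfall 3: Q → 27.41 m³/s, C = (24.33·220.6 + 3.080·1170)/27.41 = 327.3 mg/L.

327 mg/L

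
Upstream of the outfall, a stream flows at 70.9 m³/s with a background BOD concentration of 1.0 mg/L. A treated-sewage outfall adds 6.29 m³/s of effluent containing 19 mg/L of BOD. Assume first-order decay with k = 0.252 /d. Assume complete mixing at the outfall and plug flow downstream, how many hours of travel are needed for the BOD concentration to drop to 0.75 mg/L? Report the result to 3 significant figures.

113 h

Mass balance: C = (70.90·1.000 + 6.290·19.00) / 77.19 = 190.4/77.19 = 2.467 mg/L.
2.467·exp(−k·t) = 0.75 → t = ln(2.467/0.75)/k = 408200 s = 113.4 h.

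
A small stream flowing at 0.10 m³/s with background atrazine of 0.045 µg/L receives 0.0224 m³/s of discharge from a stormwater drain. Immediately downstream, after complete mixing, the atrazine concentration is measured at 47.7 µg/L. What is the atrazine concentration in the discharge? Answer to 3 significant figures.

Mass balance: 0.1000·0.04500 + 0.02240·Cₑ = 0.1224·47.70
→ Cₑ = (0.1224·47.70 − 0.1000·0.04500) / 0.02240 = 260.4 µg/L.

260 µg/L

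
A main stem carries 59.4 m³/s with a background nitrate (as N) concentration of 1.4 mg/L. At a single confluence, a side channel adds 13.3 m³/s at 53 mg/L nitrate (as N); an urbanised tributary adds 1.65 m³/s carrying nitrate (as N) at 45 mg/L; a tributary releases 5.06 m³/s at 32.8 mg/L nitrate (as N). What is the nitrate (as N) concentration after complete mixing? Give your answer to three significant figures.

Conservation of mass: C = (59.40·1.400 + 13.30·53.00 + 1.650·45.00 + 5.060·32.80) / 79.41 = 1028/79.41 = 12.95 mg/L.

12.9 mg/L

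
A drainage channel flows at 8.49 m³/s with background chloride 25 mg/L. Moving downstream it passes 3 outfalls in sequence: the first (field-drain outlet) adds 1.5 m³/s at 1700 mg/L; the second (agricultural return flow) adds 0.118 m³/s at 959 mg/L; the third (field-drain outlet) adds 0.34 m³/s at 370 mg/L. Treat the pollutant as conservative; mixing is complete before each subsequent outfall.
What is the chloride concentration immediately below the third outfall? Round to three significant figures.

287 mg/L

Below outfall 1: Q → 9.990 m³/s, C = (8.490·25.00 + 1.500·1700)/9.990 = 276.5 mg/L.
Below outfall 2: Q → 10.11 m³/s, C = (9.990·276.5 + 0.1180·959.0)/10.11 = 284.5 mg/L.
Below outfall 3: Q → 10.45 m³/s, C = (10.11·284.5 + 0.3400·370.0)/10.45 = 287.3 mg/L.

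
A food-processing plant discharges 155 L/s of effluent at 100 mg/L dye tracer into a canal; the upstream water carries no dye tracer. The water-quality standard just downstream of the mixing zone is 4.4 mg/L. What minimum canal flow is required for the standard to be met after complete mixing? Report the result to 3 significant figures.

3370 L/s

Set C_mix = 4.4: (Q·0 + 155.0·100.0) / (Q + 155.0) = 4.4
→ Q = 155.0·(100.0 − 4.4)/(4.4 − 0) = 3368 L/s.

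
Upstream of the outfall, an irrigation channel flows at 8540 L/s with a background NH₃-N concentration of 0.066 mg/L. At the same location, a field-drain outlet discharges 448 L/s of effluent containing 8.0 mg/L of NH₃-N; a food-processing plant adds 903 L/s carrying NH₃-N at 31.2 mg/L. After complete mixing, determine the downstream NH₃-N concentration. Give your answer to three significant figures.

Mass balance: C = (8540·0.06600 + 448.0·8.000 + 903.0·31.20) / 9891 = 32320/9891 = 3.268 mg/L.

3.27 mg/L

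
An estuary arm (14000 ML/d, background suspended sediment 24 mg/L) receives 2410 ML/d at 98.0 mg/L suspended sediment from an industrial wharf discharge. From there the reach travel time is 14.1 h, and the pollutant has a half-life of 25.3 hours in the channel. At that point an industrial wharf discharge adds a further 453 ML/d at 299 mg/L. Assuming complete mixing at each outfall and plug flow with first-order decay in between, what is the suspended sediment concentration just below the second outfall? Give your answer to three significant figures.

Conservation of mass: C = (14000·24.00 + 2410·98.00) / 16410 = 572200/16410 = 34.87 mg/L; combined flow 16410 ML/d.
Half-life 25.3 h → k = ln 2 / 25.3 = 0.02740 h⁻¹ = 0.6575 d⁻¹.
First-order decay: C = 34.87·exp(−k·t) = 34.87·0.6796 = 23.69 mg/L.
At the second outfall, C = (16410·23.69 + 453.0·299.0) / (16410 + 453.0) = 31.09 mg/L.

31.1 mg/L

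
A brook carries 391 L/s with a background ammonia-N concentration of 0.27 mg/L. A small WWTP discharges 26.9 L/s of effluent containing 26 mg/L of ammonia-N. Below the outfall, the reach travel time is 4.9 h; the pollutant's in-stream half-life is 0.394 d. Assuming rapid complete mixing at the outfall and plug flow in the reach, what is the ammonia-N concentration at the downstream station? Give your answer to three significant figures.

After mixing, C = (391.0·0.2700 + 26.90·26.00) / 417.9 = 805.0/417.9 = 1.926 mg/L.
Half-life 0.394 d → k = ln 2 / 0.394 = 1.759 d⁻¹.
Decay over the reach: 1.926·exp(−kt) = 1.926·0.6982 = 1.345 mg/L.

1.34 mg/L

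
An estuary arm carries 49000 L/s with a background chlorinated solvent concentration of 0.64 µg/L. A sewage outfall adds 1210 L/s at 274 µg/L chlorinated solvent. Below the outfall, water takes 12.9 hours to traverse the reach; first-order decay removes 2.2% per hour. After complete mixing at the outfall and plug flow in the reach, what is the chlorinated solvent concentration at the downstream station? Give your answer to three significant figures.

After mixing, C = (49000·0.6400 + 1210·274.0) / 50210 = 362900/50210 = 7.228 µg/L.
2.2%/h lost → k = −ln(1 − 0.022) = 0.02225 h⁻¹.
Applying C = C₀e^(−kt): 7.228 × 0.7505 = 5.425 µg/L.

5.42 µg/L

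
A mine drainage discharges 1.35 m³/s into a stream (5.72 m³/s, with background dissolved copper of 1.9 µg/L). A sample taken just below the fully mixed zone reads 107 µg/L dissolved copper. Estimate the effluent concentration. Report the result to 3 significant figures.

Mass balance: 5.720·1.900 + 1.350·Cₑ = 7.070·107.0
→ Cₑ = (7.070·107.0 − 5.720·1.900) / 1.350 = 552.3 µg/L.

552 µg/L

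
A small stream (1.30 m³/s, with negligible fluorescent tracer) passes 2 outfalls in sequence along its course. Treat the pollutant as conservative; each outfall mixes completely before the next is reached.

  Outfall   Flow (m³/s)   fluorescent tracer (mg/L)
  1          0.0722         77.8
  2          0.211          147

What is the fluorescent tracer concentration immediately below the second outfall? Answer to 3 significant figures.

23.1 mg/L

Below outfall 1: Q → 1.372 m³/s, C = (1.300·0 + 0.07220·77.80)/1.372 = 4.094 mg/L.
Below outfall 2: Q → 1.583 m³/s, C = (1.372·4.094 + 0.2110·147.0)/1.583 = 23.14 mg/L.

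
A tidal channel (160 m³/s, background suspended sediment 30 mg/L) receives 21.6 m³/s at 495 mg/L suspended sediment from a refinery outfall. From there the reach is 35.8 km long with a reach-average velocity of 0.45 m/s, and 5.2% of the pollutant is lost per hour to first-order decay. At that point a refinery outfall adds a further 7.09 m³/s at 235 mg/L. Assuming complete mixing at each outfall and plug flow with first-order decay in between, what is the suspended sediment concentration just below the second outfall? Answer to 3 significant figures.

34.1 mg/L

Mixed concentration C = ΣQC/ΣQ = (160.0·30.00 + 21.60·495.0) / 181.6 = 15490/181.6 = 85.31 mg/L; combined flow 181.6 m³/s.
Travel time t = 35.8·1000 / 0.45 = 79560 s = 22.10 h.
5.2%/h lost → k = −ln(1 − 0.052) = 0.05340 h⁻¹.
Decay over the reach: 85.31·exp(−kt) = 85.31·0.3073 = 26.21 mg/L.
Second outfall: C = (181.6·26.21 + 7.090·235.0)/188.7 = 34.06 mg/L.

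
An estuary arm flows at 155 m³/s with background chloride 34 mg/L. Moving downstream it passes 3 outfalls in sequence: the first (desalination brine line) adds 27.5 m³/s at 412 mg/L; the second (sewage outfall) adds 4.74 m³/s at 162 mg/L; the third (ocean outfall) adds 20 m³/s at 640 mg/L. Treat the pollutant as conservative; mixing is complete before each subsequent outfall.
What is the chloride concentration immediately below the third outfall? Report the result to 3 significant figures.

146 mg/L

After outfall 1: Q = 155.0 + 27.50 = 182.5 m³/s; C = (155.0·34.00 + 27.50·412.0)/182.5 = 90.96 mg/L.
After outfall 2: Q = 182.5 + 4.740 = 187.2 m³/s; C = (182.5·90.96 + 4.740·162.0)/187.2 = 92.76 mg/L.
After outfall 3: Q = 187.2 + 20.00 = 207.2 m³/s; C = (187.2·92.76 + 20.00·640.0)/207.2 = 145.6 mg/L.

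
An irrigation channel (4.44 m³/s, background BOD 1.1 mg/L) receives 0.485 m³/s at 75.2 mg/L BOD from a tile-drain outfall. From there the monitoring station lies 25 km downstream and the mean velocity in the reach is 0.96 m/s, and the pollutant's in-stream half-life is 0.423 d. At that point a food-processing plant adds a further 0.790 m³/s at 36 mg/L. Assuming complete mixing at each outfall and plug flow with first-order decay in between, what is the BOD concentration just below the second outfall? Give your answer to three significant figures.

9.39 mg/L

Flow-weighted average: C = (4.440·1.100 + 0.4850·75.20) / 4.925 = 41.36/4.925 = 8.397 mg/L; combined flow 4.925 m³/s.
Travel time t = 25·1000 / 0.96 = 26040 s = 7.234 h.
Half-life 0.423 d → k = ln 2 / 0.423 = 1.639 d⁻¹.
After decay, C = 8.397 × e^(−kt) = 8.397 × 0.6102 = 5.124 mg/L.
At the second outfall, C = (4.925·5.124 + 0.7900·36.00) / (4.925 + 0.7900) = 9.392 mg/L.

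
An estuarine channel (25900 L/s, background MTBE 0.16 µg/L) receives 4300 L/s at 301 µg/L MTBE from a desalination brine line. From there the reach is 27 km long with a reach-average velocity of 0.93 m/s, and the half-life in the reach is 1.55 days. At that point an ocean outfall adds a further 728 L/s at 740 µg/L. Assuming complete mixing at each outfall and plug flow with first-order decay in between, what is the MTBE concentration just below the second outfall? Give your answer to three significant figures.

Conservation of mass: C = (25900·0.1600 + 4300·301.0) / 30200 = 1298000/30200 = 42.99 µg/L; combined flow 30200 L/s.
Travel time t = 27·1000 / 0.93 = 29030 s = 8.065 h.
Half-life 1.55 d → k = ln 2 / 1.55 = 0.4472 d⁻¹.
Decay over the reach: 42.99·exp(−kt) = 42.99·0.8605 = 37.00 µg/L.
At the second outfall, C = (30200·37.00 + 728.0·740.0) / (30200 + 728.0) = 53.54 µg/L.

53.5 µg/L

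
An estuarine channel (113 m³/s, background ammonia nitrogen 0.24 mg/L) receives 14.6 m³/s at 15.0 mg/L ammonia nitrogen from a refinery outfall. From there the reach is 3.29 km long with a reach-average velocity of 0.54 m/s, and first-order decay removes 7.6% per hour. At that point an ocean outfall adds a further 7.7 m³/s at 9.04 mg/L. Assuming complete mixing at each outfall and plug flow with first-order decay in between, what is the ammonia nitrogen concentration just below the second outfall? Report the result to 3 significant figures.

2.11 mg/L

Mass balance: C = (113.0·0.2400 + 14.60·15.00) / 127.6 = 246.1/127.6 = 1.929 mg/L; combined flow 127.6 m³/s.
Travel time t = 3.29·1000 / 0.54 = 6093 s = 1.692 h.
7.6%/h lost → k = −ln(1 − 0.076) = 0.07904 h⁻¹.
After decay, C = 1.929 × e^(−kt) = 1.929 × 0.8748 = 1.687 mg/L.
At the second outfall, C = (127.6·1.687 + 7.700·9.040) / (127.6 + 7.700) = 2.106 mg/L.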